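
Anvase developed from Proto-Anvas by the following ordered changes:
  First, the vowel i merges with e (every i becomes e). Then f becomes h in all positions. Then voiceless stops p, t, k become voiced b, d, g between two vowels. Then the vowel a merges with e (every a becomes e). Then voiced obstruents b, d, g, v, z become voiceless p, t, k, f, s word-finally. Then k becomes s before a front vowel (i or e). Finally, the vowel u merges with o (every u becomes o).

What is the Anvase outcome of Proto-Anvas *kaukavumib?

Anvase: *kaukavumib
  kaukavumib → kaukavumeb   [vowel merger]
  kaukavumeb (rule 2 does not apply)
  kaukavumeb → kaugavumeb   [intervocalic voicing]
  kaugavumeb → keugevumeb   [vowel merger]
  keugevumeb → keugevumep   [final devoicing]
  keugevumep → seugevumep   [palatalisation]
  seugevumep → seogevomep   [vowel merger]
  giving Anvase seogevomep.

seogevomep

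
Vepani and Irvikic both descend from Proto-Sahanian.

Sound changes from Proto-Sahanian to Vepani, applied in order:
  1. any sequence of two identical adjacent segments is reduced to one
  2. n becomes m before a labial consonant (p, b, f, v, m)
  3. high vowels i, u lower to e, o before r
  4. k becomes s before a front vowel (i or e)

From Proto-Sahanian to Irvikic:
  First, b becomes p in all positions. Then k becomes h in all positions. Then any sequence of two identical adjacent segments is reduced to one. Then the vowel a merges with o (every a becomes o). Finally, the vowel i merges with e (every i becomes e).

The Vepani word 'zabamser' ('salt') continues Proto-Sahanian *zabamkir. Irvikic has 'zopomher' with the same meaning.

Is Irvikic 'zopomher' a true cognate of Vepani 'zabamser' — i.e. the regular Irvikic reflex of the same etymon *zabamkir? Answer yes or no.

yes

Derive the expected Irvikic reflex of *zabamkir:
Irvikic: start from *zabamkir.
  rule 1 (unconditioned shift): zabamkir → zapamkir
  rule 2 (unconditioned shift): zapamkir → zapamhir
  rule 3: no change — zapamhir
  rule 4 (vowel merger): zapamhir → zopomhir
  rule 5 (vowel merger): zopomhir → zopomher
  ⇒ Irvikic zopomher
Irvikic 'zopomher' matches the regular reflex exactly, so the pair is cognate.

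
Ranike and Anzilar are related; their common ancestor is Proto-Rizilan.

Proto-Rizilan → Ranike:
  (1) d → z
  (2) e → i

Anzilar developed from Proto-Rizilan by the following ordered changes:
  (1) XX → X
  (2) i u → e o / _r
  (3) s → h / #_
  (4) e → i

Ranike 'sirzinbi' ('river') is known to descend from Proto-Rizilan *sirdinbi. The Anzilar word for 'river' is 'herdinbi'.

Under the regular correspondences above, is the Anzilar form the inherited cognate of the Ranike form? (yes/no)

Derive the expected Anzilar reflex of *sirdinbi:
Anzilar: *sirdinbi > serdinbi > herdinbi > hirdinbi  (by pre-rhotic lowering, debuccalisation, vowel merger)
The regular Anzilar reflex would be 'hirdinbi', but the attested form is 'herdinbi'. The correspondence is irregular, so they are not cognates (the Anzilar form has a different source).

no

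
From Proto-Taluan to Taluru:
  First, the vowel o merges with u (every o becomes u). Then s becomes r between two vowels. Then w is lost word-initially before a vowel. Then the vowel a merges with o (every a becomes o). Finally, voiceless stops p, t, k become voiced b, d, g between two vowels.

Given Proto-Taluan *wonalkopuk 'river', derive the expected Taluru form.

unolkubuk

Taluru: *wonalkopuk > wunalkupuk > unalkupuk > unolkupuk > unolkubuk  (by vowel merger, glide loss, vowel merger, intervocalic voicing)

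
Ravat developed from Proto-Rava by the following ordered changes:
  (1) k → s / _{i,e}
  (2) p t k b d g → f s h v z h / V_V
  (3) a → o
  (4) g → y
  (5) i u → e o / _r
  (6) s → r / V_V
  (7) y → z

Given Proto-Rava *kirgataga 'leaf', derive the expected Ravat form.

serzoroho

Ravat: *kirgataga > sirgataga > sirgasaha > sirgosoho > siryosoho > seryosoho > seryoroho > serzoroho  (by palatalisation, intervocalic lenition, vowel merger, unconditioned shift, pre-rhotic lowering, rhotacism, unconditioned shift)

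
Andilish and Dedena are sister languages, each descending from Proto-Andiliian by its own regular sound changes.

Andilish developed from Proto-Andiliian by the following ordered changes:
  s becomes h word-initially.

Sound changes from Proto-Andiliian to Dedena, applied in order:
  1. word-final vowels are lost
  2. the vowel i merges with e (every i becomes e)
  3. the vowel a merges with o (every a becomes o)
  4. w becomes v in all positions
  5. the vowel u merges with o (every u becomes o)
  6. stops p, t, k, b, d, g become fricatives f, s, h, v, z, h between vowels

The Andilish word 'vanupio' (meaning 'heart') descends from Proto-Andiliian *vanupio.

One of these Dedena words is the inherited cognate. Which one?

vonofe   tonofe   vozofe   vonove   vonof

vonofe

Dedena: *vanupio
  vanupio → vanupi   [apocope]
  vanupi → vanupe   [vowel merger]
  vanupe → vonupe   [vowel merger]
  vonupe (rule 4 does not apply)
  vonupe → vonope   [vowel merger]
  vonope → vonofe   [intervocalic lenition]
  giving Dedena vonofe.
Only 'vonofe' matches the regular Dedena development of *vanupio.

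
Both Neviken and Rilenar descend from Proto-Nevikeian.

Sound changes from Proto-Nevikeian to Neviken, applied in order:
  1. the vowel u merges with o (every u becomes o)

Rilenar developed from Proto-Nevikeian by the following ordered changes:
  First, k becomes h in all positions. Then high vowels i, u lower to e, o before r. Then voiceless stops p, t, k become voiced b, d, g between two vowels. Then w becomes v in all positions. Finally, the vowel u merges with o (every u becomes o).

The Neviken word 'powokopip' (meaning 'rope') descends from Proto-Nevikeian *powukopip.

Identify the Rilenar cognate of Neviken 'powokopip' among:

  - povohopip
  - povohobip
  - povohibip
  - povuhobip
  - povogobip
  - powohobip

Rilenar: start from *powukopip.
  rule 1 (unconditioned shift): powukopip → powuhopip
  rule 2: no change — powuhopip
  rule 3 (intervocalic voicing): powuhopip → powuhobip
  rule 4 (unconditioned shift): powuhobip → povuhobip
  rule 5 (vowel merger): povuhobip → povohobip
  ⇒ Rilenar povohobip
The other candidates each miss or misapply at least one Rilenar change.

povohobip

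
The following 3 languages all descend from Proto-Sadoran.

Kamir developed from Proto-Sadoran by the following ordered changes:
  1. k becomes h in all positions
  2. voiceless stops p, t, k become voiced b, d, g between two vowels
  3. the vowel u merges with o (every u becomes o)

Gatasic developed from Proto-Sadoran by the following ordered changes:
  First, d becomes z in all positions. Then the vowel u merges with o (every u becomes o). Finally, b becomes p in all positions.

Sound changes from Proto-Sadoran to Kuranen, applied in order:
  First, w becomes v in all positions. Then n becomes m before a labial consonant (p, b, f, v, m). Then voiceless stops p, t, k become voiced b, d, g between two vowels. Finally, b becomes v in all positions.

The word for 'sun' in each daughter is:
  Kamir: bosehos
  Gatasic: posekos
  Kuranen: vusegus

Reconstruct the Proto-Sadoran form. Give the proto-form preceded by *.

Position 6: Kamir has o, Gatasic has o, Kuranen has u. Kuranen preserves u here (none of its changes turn any other segment into u), so the proto-segment is *u.
Position 2: Kamir has o, Gatasic has o, Kuranen has u. Kuranen preserves u here (none of its changes turn any other segment into u), so the proto-segment is *u.
Position 1: Kamir has b, Gatasic has p, Kuranen has v. Taking the neighbouring segments as reconstructed: Kamir b can only go back to *b; Gatasic p could go back to *p or *b; Kuranen v could go back to *b or *v or *w — the one source consistent with every daughter is *b.
Verify the candidate proto-form against each daughter:
Kamir: start from *busekus.
  rule 1 (unconditioned shift): busekus → busehus
  rule 2: no change — busehus
  rule 3 (vowel merger): busehus → bosehos
  ⇒ Kamir bosehos
Gatasic: *busekus > bosekos > posekos  (by vowel merger, unconditioned shift)
Kuranen: start from *busekus.
  rule 1: no change — busekus
  rule 2: no change — busekus
  rule 3 (intervocalic voicing): busekus → busegus
  rule 4 (unconditioned shift): busegus → vusegus
  ⇒ Kuranen vusegus
No other proto-form is consistent with every reflex, so the reconstruction is *busekus.

*busekus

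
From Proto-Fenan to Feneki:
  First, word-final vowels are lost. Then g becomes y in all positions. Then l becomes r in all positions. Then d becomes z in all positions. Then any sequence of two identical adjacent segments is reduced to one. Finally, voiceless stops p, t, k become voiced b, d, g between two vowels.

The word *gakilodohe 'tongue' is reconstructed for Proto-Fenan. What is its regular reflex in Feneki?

Feneki: start from *gakilodohe.
  rule 1 (apocope): gakilodohe → gakilodoh
  rule 2 (unconditioned shift): gakilodoh → yakilodoh
  rule 3 (unconditioned shift): yakilodoh → yakirodoh
  rule 4 (unconditioned shift): yakirodoh → yakirozoh
  rule 5: no change — yakirozoh
  rule 6 (intervocalic voicing): yakirozoh → yagirozoh
  ⇒ Feneki yagirozoh

yagirozoh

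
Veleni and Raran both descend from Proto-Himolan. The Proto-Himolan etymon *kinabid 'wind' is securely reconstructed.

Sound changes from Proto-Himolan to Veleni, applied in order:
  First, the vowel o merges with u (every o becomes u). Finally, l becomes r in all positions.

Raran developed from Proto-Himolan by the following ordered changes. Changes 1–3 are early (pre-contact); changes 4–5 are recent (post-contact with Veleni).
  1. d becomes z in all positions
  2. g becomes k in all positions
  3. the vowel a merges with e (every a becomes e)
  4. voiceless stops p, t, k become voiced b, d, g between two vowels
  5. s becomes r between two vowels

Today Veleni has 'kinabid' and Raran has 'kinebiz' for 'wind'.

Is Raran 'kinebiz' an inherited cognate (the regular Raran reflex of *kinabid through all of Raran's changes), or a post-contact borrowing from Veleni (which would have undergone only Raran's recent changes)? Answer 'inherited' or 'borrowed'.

inherited

If inherited, *kinabid would pass through all of Raran's changes:
Raran: *kinabid
  kinabid → kinabiz   [unconditioned shift]
  kinabiz (rule 2 does not apply)
  kinabiz → kinebiz   [vowel merger]
  kinebiz (rule 4 does not apply)
  kinebiz (rule 5 does not apply)
  giving Raran kinebiz.
If borrowed from Veleni 'kinabid' after the early changes, it would undergo only the recent ones:
  rule 4 (intervocalic voicing): no change (kinabid)
  rule 5 (rhotacism): no change (kinabid)
  ⇒ as a loan: kinabid
Raran 'kinebiz' matches the inherited outcome exactly, so it is an inherited cognate, not a loan.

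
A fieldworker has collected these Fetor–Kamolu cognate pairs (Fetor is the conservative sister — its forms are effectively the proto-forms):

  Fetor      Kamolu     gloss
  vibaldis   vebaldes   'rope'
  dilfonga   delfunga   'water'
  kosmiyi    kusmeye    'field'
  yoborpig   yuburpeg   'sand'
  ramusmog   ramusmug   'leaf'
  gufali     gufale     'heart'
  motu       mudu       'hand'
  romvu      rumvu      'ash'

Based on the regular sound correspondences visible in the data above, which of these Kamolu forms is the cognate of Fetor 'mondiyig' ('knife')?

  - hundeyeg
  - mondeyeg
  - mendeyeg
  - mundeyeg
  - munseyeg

dilfonga ~ delfunga — Fetor o corresponds to Kamolu u after a consonant, before a nasal.
vibaldis ~ vebaldes, dilfonga ~ delfunga — Fetor i corresponds to Kamolu e after a consonant, before a consonant other than r, m, n, p, b, f, v.
Applying these to Fetor 'mondiyig':
  mondiyig → mundiyig   (o→u after a consonant, before a nasal)
  mundiyig → mundeyig   (i→e after a consonant, before a consonant other than r, m, n, p, b, f, v)
  mundeyig → mundeyeg   (i→e after a consonant, before a consonant other than r, m, n, p, b, f, v)
So the Kamolu cognate is 'mundeyeg'.

mundeyeg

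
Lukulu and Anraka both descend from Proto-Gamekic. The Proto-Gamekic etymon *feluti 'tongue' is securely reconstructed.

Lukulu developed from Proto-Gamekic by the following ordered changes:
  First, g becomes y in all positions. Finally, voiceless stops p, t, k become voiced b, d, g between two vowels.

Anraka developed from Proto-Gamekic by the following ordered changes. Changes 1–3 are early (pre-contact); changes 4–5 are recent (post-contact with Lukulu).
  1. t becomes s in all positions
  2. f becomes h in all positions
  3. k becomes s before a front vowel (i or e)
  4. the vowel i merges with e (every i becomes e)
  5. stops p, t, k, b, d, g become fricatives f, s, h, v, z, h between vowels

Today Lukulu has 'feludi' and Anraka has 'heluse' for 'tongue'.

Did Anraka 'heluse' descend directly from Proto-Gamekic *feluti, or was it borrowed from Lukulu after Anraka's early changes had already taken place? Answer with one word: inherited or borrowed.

inherited

If inherited, *feluti would pass through all of Anraka's changes:
Anraka: *feluti > felusi > helusi > heluse  (by unconditioned shift, unconditioned shift, vowel merger)
If borrowed from Lukulu 'feludi' after the early changes, it would undergo only the recent ones:
  rule 4 (vowel merger): feludi → felude
  rule 5 (intervocalic lenition): felude → feluze
  ⇒ as a loan: feluze
Anraka 'heluse' matches the inherited outcome exactly, so it is an inherited cognate, not a loan.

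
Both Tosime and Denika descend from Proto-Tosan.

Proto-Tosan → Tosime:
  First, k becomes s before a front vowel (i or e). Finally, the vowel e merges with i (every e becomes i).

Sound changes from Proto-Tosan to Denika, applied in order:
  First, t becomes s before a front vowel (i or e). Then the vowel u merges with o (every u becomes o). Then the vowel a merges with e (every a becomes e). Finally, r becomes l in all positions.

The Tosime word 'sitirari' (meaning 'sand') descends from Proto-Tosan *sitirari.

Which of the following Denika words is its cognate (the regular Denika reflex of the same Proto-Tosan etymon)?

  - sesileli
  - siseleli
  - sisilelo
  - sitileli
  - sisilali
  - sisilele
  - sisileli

Denika: start from *sitirari.
  rule 1 (palatalisation): sitirari → sisirari
  rule 2: no change — sisirari
  rule 3 (vowel merger): sisirari → sisireri
  rule 4 (unconditioned shift): sisireri → sisileli
  ⇒ Denika sisileli
Among the options, 'sisileli' alone shows every Denika change applied in order.

sisileli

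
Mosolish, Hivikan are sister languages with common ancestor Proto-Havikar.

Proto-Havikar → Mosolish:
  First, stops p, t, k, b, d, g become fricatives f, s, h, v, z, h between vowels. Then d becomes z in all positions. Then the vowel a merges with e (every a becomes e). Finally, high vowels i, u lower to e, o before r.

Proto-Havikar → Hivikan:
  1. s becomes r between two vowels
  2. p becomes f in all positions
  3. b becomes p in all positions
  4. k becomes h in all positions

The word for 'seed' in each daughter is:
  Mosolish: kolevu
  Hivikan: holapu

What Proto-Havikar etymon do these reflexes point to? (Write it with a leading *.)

Position 4: Mosolish has e, Hivikan has a. Hivikan preserves a here (none of its changes turn any other segment into a), so the proto-segment is *a.
Position 1: Mosolish has k, Hivikan has h. Mosolish preserves k here (none of its changes turn any other segment into k), so the proto-segment is *k.
Position 5: Mosolish has v, Hivikan has p. In Hivikan, p can only continue *b, so the proto-segment is *b.
Continuing position by position gives *kolabu; check it forward:
Mosolish: *kolabu > kolavu > kolevu  (by intervocalic lenition, vowel merger)
Hivikan: start from *kolabu.
  rule 1: no change — kolabu
  rule 2: no change — kolabu
  rule 3 (unconditioned shift): kolabu → kolapu
  rule 4 (unconditioned shift): kolapu → holapu
  ⇒ Hivikan holapu
No other proto-form is consistent with every reflex, so the reconstruction is *kolabu.

*kolabu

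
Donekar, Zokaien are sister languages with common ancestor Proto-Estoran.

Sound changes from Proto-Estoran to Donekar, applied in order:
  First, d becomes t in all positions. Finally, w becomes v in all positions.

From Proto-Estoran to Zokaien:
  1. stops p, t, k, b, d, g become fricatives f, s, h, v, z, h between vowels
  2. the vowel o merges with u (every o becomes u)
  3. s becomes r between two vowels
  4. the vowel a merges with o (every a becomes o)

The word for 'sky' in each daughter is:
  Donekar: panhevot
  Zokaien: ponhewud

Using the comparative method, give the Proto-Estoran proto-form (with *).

Position 2: Donekar has a, Zokaien has o. Donekar preserves a here (none of its changes turn any other segment into a), so the proto-segment is *a.
Position 6: Donekar has v, Zokaien has w. Zokaien preserves w here (none of its changes turn any other segment into w), so the proto-segment is *w.
Continuing position by position gives *panhewod; check it forward:
Donekar: *panhewod > panhewot > panhevot  (by unconditioned shift, unconditioned shift)
Zokaien: start from *panhewod.
  rule 1: no change — panhewod
  rule 2 (vowel merger): panhewod → panhewud
  rule 3: no change — panhewud
  rule 4 (vowel merger): panhewud → ponhewud
  ⇒ Zokaien ponhewud
Only *panhewod yields all of Donekar panhevot, Zokaien ponhewud.

*panhewod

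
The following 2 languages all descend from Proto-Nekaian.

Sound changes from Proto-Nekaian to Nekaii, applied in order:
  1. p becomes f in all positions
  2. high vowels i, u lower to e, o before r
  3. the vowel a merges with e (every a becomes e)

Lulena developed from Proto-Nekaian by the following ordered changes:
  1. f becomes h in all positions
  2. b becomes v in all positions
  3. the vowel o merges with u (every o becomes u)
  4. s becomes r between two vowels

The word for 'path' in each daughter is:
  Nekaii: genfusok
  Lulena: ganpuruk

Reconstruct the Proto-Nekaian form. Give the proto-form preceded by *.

Position 7: Nekaii has o, Lulena has u. Taking the neighbouring segments as reconstructed: Nekaii o can only go back to *o; Lulena u could go back to *o or *u — the one source consistent with every daughter is *o.
Position 4: Nekaii has f, Lulena has p. Lulena preserves p here (none of its changes turn any other segment into p), so the proto-segment is *p.
Position 6: Nekaii has s, Lulena has r. Nekaii preserves s here (none of its changes turn any other segment into s), so the proto-segment is *s.
This points to *ganpusok. Verify forward in each daughter:
Nekaii: *ganpusok
  ganpusok → ganfusok   [unconditioned shift]
  ganfusok (rule 2 does not apply)
  ganfusok → genfusok   [vowel merger]
  giving Nekaii genfusok.
Lulena: *ganpusok > ganpusuk > ganpuruk  (by vowel merger, rhotacism)
Only *ganpusok yields all of Nekaii genfusok, Lulena ganpuruk.

*ganpusok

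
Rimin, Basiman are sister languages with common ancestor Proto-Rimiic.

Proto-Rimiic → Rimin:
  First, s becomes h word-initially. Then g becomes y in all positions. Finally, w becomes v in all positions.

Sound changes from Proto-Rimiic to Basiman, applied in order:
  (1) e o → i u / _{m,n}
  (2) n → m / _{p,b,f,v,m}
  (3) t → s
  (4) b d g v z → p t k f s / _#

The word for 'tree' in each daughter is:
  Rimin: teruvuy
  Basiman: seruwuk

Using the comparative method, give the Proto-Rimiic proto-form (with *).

Position 1: Rimin has t, Basiman has s. Rimin preserves t here (none of its changes turn any other segment into t), so the proto-segment is *t.
Position 7: Rimin has y, Basiman has k. Taking the neighbouring segments as reconstructed: Rimin y could go back to *g or *y; Basiman k could go back to *k or *g — the one source consistent with every daughter is *g.
Position 5: Rimin has v, Basiman has w. Basiman preserves w here (none of its changes turn any other segment into w), so the proto-segment is *w.
This points to *teruwug. Verify forward in each daughter:
Rimin: *teruwug > teruwuy > teruvuy  (by unconditioned shift, unconditioned shift)
Basiman: *teruwug > seruwug > seruwuk  (by unconditioned shift, final devoicing)
No other proto-form is consistent with every reflex, so the reconstruction is *teruwug.

*teruwug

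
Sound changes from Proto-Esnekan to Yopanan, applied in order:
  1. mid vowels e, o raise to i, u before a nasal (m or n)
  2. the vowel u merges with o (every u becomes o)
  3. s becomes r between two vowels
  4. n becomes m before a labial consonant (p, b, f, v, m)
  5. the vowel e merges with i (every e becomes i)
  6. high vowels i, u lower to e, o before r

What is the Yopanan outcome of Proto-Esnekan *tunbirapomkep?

Yopanan: *tunbirapomkep
  tunbirapomkep → tunbirapumkep   [pre-nasal raising]
  tunbirapumkep → tonbirapomkep   [vowel merger]
  tonbirapomkep (rule 3 does not apply)
  tonbirapomkep → tombirapomkep   [nasal place assimilation]
  tombirapomkep → tombirapomkip   [vowel merger]
  tombirapomkip → tomberapomkip   [pre-rhotic lowering]
  giving Yopanan tomberapomkip.

tomberapomkip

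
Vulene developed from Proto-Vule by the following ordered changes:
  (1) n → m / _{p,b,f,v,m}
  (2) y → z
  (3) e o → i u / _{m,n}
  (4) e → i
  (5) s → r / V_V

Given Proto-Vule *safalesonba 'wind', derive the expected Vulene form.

Vulene: start from *safalesonba.
  rule 1 (nasal place assimilation): safalesonba → safalesomba
  rule 2: no change — safalesomba
  rule 3 (pre-nasal raising): safalesomba → safalesumba
  rule 4 (vowel merger): safalesumba → safalisumba
  rule 5 (rhotacism): safalisumba → safalirumba
  ⇒ Vulene safalirumba

safalirumba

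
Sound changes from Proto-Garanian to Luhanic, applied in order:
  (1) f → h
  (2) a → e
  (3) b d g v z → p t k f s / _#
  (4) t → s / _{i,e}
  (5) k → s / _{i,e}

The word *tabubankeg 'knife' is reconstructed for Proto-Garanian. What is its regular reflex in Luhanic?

Luhanic: *tabubankeg
  tabubankeg (rule 1 does not apply)
  tabubankeg → tebubenkeg   [vowel merger]
  tebubenkeg → tebubenkek   [final devoicing]
  tebubenkek → sebubenkek   [palatalisation]
  sebubenkek → sebubensek   [palatalisation]
  giving Luhanic sebubensek.

sebubensek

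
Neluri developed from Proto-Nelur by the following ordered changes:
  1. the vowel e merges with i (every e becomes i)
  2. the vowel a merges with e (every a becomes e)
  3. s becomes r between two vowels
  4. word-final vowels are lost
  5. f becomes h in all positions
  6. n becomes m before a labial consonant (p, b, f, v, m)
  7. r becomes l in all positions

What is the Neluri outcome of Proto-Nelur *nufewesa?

nuhiwil

Neluri: *nufewesa > nufiwisa > nufiwise > nufiwire > nufiwir > nuhiwir > nuhiwil  (by vowel merger, vowel merger, rhotacism, apocope, unconditioned shift, unconditioned shift)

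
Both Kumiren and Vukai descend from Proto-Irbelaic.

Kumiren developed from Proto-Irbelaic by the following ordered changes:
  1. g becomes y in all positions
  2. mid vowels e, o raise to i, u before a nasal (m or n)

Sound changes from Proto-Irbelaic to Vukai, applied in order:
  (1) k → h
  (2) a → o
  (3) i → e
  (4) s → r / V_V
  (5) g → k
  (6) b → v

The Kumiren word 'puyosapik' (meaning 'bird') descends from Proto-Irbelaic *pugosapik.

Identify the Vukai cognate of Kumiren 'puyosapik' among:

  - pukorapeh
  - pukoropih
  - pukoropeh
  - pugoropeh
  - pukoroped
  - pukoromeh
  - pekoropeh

pukoropeh

Vukai: *pugosapik > pugosapih > pugosopih > pugosopeh > pugoropeh > pukoropeh  (by unconditioned shift, vowel merger, vowel merger, rhotacism, unconditioned shift)
The other candidates each miss or misapply at least one Vukai change.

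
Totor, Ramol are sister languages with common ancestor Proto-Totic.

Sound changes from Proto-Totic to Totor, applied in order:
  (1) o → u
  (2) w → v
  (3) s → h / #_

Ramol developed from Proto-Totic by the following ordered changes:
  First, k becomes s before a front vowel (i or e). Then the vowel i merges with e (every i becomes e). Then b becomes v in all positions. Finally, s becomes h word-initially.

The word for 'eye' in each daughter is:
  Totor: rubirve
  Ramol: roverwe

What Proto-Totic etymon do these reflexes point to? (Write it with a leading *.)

*robirwe

Position 3: Totor has b, Ramol has v. Totor preserves b here (none of its changes turn any other segment into b), so the proto-segment is *b.
Position 4: Totor has i, Ramol has e. Totor preserves i here (none of its changes turn any other segment into i), so the proto-segment is *i.
Position 2: Totor has u, Ramol has o. Ramol preserves o here (none of its changes turn any other segment into o), so the proto-segment is *o.
Verify the candidate proto-form against each daughter:
Totor: *robirwe
  robirwe → rubirwe   [vowel merger]
  rubirwe → rubirve   [unconditioned shift]
  rubirve (rule 3 does not apply)
  giving Totor rubirve.
Ramol: *robirwe > roberwe > roverwe  (by vowel merger, unconditioned shift)
No other proto-form is consistent with every reflex, so the reconstruction is *robirwe.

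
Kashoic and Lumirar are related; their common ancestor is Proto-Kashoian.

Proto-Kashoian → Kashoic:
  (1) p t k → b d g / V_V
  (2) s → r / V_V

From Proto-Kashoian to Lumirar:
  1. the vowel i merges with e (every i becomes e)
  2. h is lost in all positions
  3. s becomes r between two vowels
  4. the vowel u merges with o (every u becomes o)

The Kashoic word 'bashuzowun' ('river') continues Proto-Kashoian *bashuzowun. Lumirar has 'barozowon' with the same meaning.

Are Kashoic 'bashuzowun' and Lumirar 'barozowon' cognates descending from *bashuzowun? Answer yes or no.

Derive the expected Lumirar reflex of *bashuzowun:
Lumirar: *bashuzowun > basuzowun > baruzowun > barozowon  (by h-loss, rhotacism, vowel merger)
Lumirar 'barozowon' matches the regular reflex exactly, so the pair is cognate.

yes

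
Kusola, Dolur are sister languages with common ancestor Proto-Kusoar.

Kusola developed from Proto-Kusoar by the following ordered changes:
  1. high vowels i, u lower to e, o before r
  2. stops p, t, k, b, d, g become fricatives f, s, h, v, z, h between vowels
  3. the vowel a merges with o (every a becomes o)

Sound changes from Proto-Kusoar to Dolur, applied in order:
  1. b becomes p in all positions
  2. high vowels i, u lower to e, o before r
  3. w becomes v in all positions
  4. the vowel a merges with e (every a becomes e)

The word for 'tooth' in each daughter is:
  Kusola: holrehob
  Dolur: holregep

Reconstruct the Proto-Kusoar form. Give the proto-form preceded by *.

*holregab

Position 7: Kusola has o, Dolur has e. Taking the neighbouring segments as reconstructed: Kusola o could go back to *a or *o; Dolur e could go back to *a or *e — the one source consistent with every daughter is *a.
Position 8: Kusola has b, Dolur has p. Kusola preserves b here (none of its changes turn any other segment into b), so the proto-segment is *b.
This points to *holregab. Verify forward in each daughter:
Kusola: *holregab
  holregab (rule 1 does not apply)
  holregab → holrehab   [intervocalic lenition]
  holrehab → holrehob   [vowel merger]
  giving Kusola holrehob.
Dolur: start from *holregab.
  rule 1 (unconditioned shift): holregab → holregap
  rule 2: no change — holregap
  rule 3: no change — holregap
  rule 4 (vowel merger): holregap → holregep
  ⇒ Dolur holregep
Only *holregab yields all of Kusola holrehob, Dolur holregep.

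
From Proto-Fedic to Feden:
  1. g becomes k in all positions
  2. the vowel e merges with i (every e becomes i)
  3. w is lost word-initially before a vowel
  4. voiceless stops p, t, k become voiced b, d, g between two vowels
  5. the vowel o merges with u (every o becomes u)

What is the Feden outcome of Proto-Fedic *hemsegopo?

himsigubu

Feden: *hemsegopo > hemsekopo > himsikopo > himsigobo > himsigubu  (by unconditioned shift, vowel merger, intervocalic voicing, vowel merger)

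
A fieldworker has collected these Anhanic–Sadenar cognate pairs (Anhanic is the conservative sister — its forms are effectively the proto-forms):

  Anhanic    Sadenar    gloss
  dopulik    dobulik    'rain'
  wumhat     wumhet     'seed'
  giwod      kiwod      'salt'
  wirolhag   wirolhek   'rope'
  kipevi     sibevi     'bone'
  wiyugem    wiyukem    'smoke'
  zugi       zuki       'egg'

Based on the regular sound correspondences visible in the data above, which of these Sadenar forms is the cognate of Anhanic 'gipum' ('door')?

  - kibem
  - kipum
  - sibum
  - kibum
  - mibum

giwod ~ kiwod — Anhanic g corresponds to Sadenar k word-initially before a front vowel.
dopulik ~ dobulik — Anhanic p corresponds to Sadenar b between vowels (before a back vowel).
Applying these to Anhanic 'gipum':
  gipum → kipum   (g→k word-initially before a front vowel)
  kipum → kibum   (p→b between vowels (before a back vowel))
So the Sadenar cognate is 'kibum'.

kibum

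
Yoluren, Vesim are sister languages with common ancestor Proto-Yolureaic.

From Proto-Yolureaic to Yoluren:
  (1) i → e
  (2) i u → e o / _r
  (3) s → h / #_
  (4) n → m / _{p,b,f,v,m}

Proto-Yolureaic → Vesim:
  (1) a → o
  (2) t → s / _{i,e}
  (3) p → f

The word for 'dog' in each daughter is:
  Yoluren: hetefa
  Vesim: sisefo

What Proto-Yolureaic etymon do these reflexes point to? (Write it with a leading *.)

Position 2: Yoluren has e, Vesim has i. Vesim preserves i here (none of its changes turn any other segment into i), so the proto-segment is *i.
Position 1: Yoluren has h, Vesim has s. Taking the neighbouring segments as reconstructed: Yoluren h could go back to *s or *h; Vesim s could go back to *t or *s — the one source consistent with every daughter is *s.
Position 3: Yoluren has t, Vesim has s. Yoluren preserves t here (none of its changes turn any other segment into t), so the proto-segment is *t.
Continuing position by position gives *sitefa; check it forward:
Yoluren: *sitefa > setefa > hetefa  (by vowel merger, debuccalisation)
Vesim: *sitefa > sitefo > sisefo  (by vowel merger, palatalisation)
No other proto-form is consistent with every reflex, so the reconstruction is *sitefa.

*sitefa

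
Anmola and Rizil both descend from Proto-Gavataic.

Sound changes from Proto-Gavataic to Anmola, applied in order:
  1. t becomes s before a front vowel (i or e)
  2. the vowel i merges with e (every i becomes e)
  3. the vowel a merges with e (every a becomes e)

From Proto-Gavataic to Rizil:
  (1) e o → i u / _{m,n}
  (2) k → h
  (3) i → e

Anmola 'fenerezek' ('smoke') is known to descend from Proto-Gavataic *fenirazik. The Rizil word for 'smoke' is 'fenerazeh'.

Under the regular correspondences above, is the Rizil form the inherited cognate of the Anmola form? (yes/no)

yes

Derive the expected Rizil reflex of *fenirazik:
Rizil: *fenirazik
  fenirazik → finirazik   [pre-nasal raising]
  finirazik → finirazih   [unconditioned shift]
  finirazih → fenerazeh   [vowel merger]
  giving Rizil fenerazeh.
Rizil 'fenerazeh' matches the regular reflex exactly, so the pair is cognate.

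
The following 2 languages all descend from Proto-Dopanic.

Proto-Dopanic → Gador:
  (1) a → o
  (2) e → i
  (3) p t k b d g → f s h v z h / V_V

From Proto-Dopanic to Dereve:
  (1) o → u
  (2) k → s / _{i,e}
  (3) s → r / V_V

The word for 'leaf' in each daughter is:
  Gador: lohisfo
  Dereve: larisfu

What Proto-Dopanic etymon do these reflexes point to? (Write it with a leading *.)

Position 2: Gador has o, Dereve has a. Dereve preserves a here (none of its changes turn any other segment into a), so the proto-segment is *a.
Position 7: Gador has o, Dereve has u. Taking the neighbouring segments as reconstructed: Gador o could go back to *a or *o; Dereve u could go back to *o or *u — the one source consistent with every daughter is *o.
Position 3: Gador has h, Dereve has r. Taking the neighbouring segments as reconstructed: Gador h could go back to *k or *g or *h; Dereve r could go back to *k or *s or *r — the one source consistent with every daughter is *k.
Continuing position by position gives *lakisfo; check it forward:
Gador: *lakisfo
  lakisfo → lokisfo   [vowel merger]
  lokisfo (rule 2 does not apply)
  lokisfo → lohisfo   [intervocalic lenition]
  giving Gador lohisfo.
Dereve: start from *lakisfo.
  rule 1 (vowel merger): lakisfo → lakisfu
  rule 2 (palatalisation): lakisfu → lasisfu
  rule 3 (rhotacism): lasisfu → larisfu
  ⇒ Dereve larisfu
Only *lakisfo yields all of Gador lohisfo, Dereve larisfu.

*lakisfo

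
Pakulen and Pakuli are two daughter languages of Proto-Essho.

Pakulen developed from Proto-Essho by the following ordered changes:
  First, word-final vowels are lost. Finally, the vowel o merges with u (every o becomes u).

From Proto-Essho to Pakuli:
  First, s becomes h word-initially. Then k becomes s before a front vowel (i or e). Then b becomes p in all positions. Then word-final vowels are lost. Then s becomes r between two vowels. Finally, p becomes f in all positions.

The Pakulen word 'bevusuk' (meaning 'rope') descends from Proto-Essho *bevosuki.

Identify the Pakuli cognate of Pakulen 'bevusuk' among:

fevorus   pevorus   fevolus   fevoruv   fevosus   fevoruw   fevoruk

fevorus

Pakuli: *bevosuki > bevosusi > pevosusi > pevosus > pevorus > fevorus  (by palatalisation, unconditioned shift, apocope, rhotacism, unconditioned shift)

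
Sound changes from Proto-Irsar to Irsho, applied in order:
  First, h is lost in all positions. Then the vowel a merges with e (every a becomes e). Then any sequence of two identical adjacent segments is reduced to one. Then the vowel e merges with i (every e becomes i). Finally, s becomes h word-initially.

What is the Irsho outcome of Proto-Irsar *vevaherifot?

Irsho: *vevaherifot > vevaerifot > veveerifot > veverifot > vivirifot  (by h-loss, vowel merger, degemination, vowel merger)

vivirifot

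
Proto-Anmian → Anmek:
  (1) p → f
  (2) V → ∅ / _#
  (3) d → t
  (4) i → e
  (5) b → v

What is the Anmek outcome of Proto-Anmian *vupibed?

Anmek: *vupibed
  vupibed → vufibed   [unconditioned shift]
  vufibed (rule 2 does not apply)
  vufibed → vufibet   [unconditioned shift]
  vufibet → vufebet   [vowel merger]
  vufebet → vufevet   [unconditioned shift]
  giving Anmek vufevet.

vufevet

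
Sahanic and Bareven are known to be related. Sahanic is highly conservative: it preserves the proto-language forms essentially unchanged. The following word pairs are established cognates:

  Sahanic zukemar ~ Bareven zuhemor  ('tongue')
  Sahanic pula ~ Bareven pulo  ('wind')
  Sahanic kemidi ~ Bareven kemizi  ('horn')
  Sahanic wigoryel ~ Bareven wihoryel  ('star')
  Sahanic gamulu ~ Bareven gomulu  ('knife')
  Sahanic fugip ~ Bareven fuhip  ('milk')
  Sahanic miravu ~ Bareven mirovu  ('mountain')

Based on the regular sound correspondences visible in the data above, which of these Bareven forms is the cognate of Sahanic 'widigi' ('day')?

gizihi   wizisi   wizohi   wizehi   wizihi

kemidi ~ kemizi — Sahanic d corresponds to Bareven z between vowels (before a front vowel).
fugip ~ fuhip — Sahanic g corresponds to Bareven h between vowels (before a front vowel).
Applying these to Sahanic 'widigi':
  widigi → wizigi   (d→z between vowels (before a front vowel))
  wizigi → wizihi   (g→h between vowels (before a front vowel))
So the Bareven cognate is 'wizihi'.

wizihi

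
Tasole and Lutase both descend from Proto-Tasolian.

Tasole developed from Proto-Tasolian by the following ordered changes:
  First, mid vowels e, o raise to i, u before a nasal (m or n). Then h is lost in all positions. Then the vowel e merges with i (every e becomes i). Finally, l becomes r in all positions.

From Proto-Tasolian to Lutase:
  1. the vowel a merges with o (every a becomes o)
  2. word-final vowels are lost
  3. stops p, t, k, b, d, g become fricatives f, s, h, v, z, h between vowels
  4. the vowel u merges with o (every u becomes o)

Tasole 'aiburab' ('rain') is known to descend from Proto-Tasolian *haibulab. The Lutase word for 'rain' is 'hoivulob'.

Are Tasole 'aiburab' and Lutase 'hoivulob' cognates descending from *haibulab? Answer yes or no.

Derive the expected Lutase reflex of *haibulab:
Lutase: start from *haibulab.
  rule 1 (vowel merger): haibulab → hoibulob
  rule 2: no change — hoibulob
  rule 3 (intervocalic lenition): hoibulob → hoivulob
  rule 4 (vowel merger): hoivulob → hoivolob
  ⇒ Lutase hoivolob
The regular Lutase reflex would be 'hoivolob', but the attested form is 'hoivulob'. The correspondence is irregular, so they are not cognates (the Lutase form has a different source).

no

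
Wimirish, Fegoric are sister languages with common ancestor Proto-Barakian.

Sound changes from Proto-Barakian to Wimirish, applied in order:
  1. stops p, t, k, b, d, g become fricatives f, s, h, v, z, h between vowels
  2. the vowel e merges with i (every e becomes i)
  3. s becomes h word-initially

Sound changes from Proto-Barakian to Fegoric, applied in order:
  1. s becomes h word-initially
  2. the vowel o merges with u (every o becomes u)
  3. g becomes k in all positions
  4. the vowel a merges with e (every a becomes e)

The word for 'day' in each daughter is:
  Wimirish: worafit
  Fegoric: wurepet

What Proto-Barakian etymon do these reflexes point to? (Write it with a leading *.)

Position 2: Wimirish has o, Fegoric has u. Wimirish preserves o here (none of its changes turn any other segment into o), so the proto-segment is *o.
Position 5: Wimirish has f, Fegoric has p. Fegoric preserves p here (none of its changes turn any other segment into p), so the proto-segment is *p.
Position 4: Wimirish has a, Fegoric has e. Wimirish preserves a here (none of its changes turn any other segment into a), so the proto-segment is *a.
Continuing position by position gives *worapet; check it forward:
Wimirish: *worapet
  worapet → worafet   [intervocalic lenition]
  worafet → worafit   [vowel merger]
  worafit (rule 3 does not apply)
  giving Wimirish worafit.
Fegoric: *worapet
  worapet (rule 1 does not apply)
  worapet → wurapet   [vowel merger]
  wurapet (rule 3 does not apply)
  wurapet → wurepet   [vowel merger]
  giving Fegoric wurepet.
No other proto-form is consistent with every reflex, so the reconstruction is *worapet.

*worapet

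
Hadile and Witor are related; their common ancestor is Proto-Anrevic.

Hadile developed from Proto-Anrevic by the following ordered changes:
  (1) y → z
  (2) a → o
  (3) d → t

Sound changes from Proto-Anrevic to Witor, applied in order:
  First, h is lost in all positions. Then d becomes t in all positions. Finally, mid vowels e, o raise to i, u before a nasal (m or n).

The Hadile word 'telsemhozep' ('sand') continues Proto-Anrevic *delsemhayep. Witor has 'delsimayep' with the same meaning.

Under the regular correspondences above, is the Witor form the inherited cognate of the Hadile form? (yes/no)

no

Derive the expected Witor reflex of *delsemhayep:
Witor: *delsemhayep
  delsemhayep → delsemayep   [h-loss]
  delsemayep → telsemayep   [unconditioned shift]
  telsemayep → telsimayep   [pre-nasal raising]
  giving Witor telsimayep.
The regular Witor reflex would be 'telsimayep', but the attested form is 'delsimayep'. The correspondence is irregular, so they are not cognates (the Witor form has a different source).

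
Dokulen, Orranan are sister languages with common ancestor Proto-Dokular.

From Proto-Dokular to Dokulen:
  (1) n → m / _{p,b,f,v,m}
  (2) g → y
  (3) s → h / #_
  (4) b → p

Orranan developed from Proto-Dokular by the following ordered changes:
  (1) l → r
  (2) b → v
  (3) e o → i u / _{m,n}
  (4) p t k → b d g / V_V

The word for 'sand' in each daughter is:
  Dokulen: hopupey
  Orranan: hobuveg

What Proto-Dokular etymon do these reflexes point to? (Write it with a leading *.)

Position 3: Dokulen has p, Orranan has b. In Orranan, b can only continue *p, so the proto-segment is *p.
Position 5: Dokulen has p, Orranan has v. Taking the neighbouring segments as reconstructed: Dokulen p could go back to *p or *b; Orranan v could go back to *b or *v — the one source consistent with every daughter is *b.
Position 7: Dokulen has y, Orranan has g. Taking the neighbouring segments as reconstructed: Dokulen y could go back to *g or *y; Orranan g can only go back to *g — the one source consistent with every daughter is *g.
Continuing position by position gives *hopubeg; check it forward:
Dokulen: start from *hopubeg.
  rule 1: no change — hopubeg
  rule 2 (unconditioned shift): hopubeg → hopubey
  rule 3: no change — hopubey
  rule 4 (unconditioned shift): hopubey → hopupey
  ⇒ Dokulen hopupey
Orranan: *hopubeg > hopuveg > hobuveg  (by unconditioned shift, intervocalic voicing)
Only *hopubeg yields all of Dokulen hopupey, Orranan hobuveg.

*hopubeg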